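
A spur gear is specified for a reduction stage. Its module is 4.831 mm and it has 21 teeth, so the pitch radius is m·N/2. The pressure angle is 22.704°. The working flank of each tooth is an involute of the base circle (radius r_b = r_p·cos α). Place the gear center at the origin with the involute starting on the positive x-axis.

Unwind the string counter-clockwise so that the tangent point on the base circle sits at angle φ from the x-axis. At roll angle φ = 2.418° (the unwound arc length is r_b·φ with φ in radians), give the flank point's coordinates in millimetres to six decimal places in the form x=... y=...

x=46.836492 y=0.001172

pitch radius r_p = m·N/2 = 4.831·21/2 = 50.725500
base radius r_b = r_p·cos α = 50.725500·cos 22.704° = 46.794839
roll angle φ = 2.418° = 0.04220206 rad
x = r_b·(cos φ + φ·sin φ) = 46.794839·(0.99910963 + 0.04220206·0.04218954) = 46.836492
y = r_b·(sin φ − φ·cos φ) = 46.794839·(0.04218954 − 0.04220206·0.99910963) = 0.001172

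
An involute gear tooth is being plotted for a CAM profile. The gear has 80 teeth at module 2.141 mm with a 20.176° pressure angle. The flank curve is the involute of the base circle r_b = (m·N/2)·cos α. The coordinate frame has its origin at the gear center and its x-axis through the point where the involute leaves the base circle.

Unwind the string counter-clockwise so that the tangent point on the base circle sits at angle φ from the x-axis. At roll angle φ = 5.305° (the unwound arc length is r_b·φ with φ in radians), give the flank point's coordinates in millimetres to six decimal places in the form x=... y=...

pitch radius r_p = m·N/2 = 2.141·80/2 = 85.640000
base radius r_b = r_p·cos α = 85.640000·cos 20.176° = 80.384922
roll angle φ = 5.305° = 0.09258972 rad
x = r_b·(cos φ + φ·sin φ) = 80.384922·(0.99571663 + 0.09258972·0.09245748) = 80.728748
y = r_b·(sin φ − φ·cos φ) = 80.384922·(0.09245748 − 0.09258972·0.99571663) = 0.021251

x=80.728748 y=0.021251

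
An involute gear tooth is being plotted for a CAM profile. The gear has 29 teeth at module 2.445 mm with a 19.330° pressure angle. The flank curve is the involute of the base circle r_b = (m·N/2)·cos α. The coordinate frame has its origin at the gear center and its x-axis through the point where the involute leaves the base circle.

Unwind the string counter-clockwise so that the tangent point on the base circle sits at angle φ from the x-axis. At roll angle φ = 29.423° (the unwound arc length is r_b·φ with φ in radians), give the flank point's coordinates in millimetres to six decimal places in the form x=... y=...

x=37.578475 y=1.470696

pitch radius r_p = m·N/2 = 2.445·29/2 = 35.452500
base radius r_b = r_p·cos α = 35.452500·cos 19.330° = 33.453963
roll angle φ = 29.423° = 0.51352823 rad
x = r_b·(cos φ + φ·sin φ) = 33.453963·(0.87101668 + 0.51352823·0.49125344) = 37.578475
y = r_b·(sin φ − φ·cos φ) = 33.453963·(0.49125344 − 0.51352823·0.87101668) = 1.470696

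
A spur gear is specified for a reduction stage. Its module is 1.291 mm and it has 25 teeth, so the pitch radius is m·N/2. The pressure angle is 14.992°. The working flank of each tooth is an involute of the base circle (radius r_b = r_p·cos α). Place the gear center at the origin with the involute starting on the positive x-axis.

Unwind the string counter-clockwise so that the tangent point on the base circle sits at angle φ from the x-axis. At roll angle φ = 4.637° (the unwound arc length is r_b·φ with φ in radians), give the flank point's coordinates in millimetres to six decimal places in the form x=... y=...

pitch radius r_p = m·N/2 = 1.291·25/2 = 16.137500
base radius r_b = r_p·cos α = 16.137500·cos 14.992° = 15.588211
roll angle φ = 4.637° = 0.08093092 rad
x = r_b·(cos φ + φ·sin φ) = 15.588211·(0.99672688 + 0.08093092·0.08084260) = 15.639177
y = r_b·(sin φ − φ·cos φ) = 15.588211·(0.08084260 − 0.08093092·0.99672688) = 0.002753

x=15.639177 y=0.002753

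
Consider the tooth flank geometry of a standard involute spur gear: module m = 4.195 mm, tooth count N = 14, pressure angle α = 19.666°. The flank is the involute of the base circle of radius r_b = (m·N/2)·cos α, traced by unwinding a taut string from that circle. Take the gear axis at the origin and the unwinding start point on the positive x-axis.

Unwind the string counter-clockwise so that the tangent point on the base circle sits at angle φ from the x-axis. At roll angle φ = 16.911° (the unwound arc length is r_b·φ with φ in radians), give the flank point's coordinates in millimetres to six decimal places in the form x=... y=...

pitch radius r_p = m·N/2 = 4.195·14/2 = 29.365000
base radius r_b = r_p·cos α = 29.365000·cos 19.666° = 27.652152
roll angle φ = 16.911° = 0.29515263 rad
x = r_b·(cos φ + φ·sin φ) = 27.652152·(0.95675776 + 0.29515263·0.29088588) = 28.830506
y = r_b·(sin φ − φ·cos φ) = 27.652152·(0.29088588 − 0.29515263·0.95675776) = 0.234941

x=28.830506 y=0.234941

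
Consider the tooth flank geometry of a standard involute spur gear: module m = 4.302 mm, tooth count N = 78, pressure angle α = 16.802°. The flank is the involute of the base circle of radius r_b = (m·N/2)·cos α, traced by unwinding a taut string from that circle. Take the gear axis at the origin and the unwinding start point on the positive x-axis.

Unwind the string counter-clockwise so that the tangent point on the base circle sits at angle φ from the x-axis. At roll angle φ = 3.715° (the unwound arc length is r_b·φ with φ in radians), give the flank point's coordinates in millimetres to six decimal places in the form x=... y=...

x=160.952724 y=0.014588

pitch radius r_p = m·N/2 = 4.302·78/2 = 167.778000
base radius r_b = r_p·cos α = 167.778000·cos 16.802° = 160.615458
roll angle φ = 3.715° = 0.06483898 rad
x = r_b·(cos φ + φ·sin φ) = 160.615458·(0.99789869 + 0.06483898·0.06479356) = 160.952724
y = r_b·(sin φ − φ·cos φ) = 160.615458·(0.06479356 − 0.06483898·0.99789869) = 0.014588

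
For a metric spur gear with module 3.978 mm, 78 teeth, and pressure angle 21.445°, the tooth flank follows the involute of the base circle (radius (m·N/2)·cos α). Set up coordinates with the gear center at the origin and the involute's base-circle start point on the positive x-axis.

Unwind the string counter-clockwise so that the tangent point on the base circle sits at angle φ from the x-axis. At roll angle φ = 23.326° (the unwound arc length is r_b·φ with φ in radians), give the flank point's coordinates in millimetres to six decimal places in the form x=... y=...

pitch radius r_p = m·N/2 = 3.978·78/2 = 155.142000
base radius r_b = r_p·cos α = 155.142000·cos 21.445° = 144.401357
roll angle φ = 23.326° = 0.40711550 rad
x = r_b·(cos φ + φ·sin φ) = 144.401357·(0.91826679 + 0.40711550·0.39596224) = 155.876812
y = r_b·(sin φ − φ·cos φ) = 144.401357·(0.39596224 − 0.40711550·0.91826679) = 3.194388

x=155.876812 y=3.194388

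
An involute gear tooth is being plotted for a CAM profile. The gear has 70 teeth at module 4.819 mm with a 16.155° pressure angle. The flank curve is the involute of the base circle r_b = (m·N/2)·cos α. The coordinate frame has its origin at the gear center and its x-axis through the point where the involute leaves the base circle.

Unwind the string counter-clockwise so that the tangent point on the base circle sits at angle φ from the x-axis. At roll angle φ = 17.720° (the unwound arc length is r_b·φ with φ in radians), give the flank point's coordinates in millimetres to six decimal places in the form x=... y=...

x=169.568387 y=1.582233

pitch radius r_p = m·N/2 = 4.819·70/2 = 168.665000
base radius r_b = r_p·cos α = 168.665000·cos 16.155° = 162.004842
roll angle φ = 17.720° = 0.30927234 rad
x = r_b·(cos φ + φ·sin φ) = 162.004842·(0.95255530 + 0.30927234·0.30436558) = 169.568387
y = r_b·(sin φ − φ·cos φ) = 162.004842·(0.30436558 − 0.30927234·0.95255530) = 1.582233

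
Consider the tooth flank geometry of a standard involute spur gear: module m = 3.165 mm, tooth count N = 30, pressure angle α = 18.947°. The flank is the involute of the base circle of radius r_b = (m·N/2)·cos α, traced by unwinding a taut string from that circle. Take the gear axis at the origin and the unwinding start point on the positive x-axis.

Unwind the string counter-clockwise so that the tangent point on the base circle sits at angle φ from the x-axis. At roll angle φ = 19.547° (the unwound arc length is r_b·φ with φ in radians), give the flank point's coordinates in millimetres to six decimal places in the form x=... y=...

pitch radius r_p = m·N/2 = 3.165·30/2 = 47.475000
base radius r_b = r_p·cos α = 47.475000·cos 18.947° = 44.902773
roll angle φ = 19.547° = 0.34115951 rad
x = r_b·(cos φ + φ·sin φ) = 44.902773·(0.94236735 + 0.34115951·0.33458000) = 47.440341
y = r_b·(sin φ − φ·cos φ) = 44.902773·(0.33458000 − 0.34115951·0.94236735) = 0.587437

x=47.440341 y=0.587437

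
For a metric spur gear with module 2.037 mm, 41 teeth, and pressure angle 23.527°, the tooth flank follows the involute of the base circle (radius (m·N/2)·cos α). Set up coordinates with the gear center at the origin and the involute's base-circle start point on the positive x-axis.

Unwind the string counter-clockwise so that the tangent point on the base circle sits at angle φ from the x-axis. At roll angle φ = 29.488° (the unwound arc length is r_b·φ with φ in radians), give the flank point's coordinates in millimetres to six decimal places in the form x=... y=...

x=43.027044 y=1.694155

pitch radius r_p = m·N/2 = 2.037·41/2 = 41.758500
base radius r_b = r_p·cos α = 41.758500·cos 23.527° = 38.287202
roll angle φ = 29.488° = 0.51466269 rad
x = r_b·(cos φ + φ·sin φ) = 38.287202·(0.87045881 + 0.51466269·0.49224126) = 43.027044
y = r_b·(sin φ − φ·cos φ) = 38.287202·(0.49224126 − 0.51466269·0.87045881) = 1.694155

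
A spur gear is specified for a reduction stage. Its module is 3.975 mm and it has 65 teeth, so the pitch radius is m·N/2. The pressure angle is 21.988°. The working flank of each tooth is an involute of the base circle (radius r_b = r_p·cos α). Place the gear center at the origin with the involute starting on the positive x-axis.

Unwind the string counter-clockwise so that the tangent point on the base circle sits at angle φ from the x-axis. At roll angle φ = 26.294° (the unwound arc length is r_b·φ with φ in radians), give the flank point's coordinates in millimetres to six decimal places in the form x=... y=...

x=131.748514 y=3.778590

pitch radius r_p = m·N/2 = 3.975·65/2 = 129.187500
base radius r_b = r_p·cos α = 129.187500·cos 21.988° = 119.790697
roll angle φ = 26.294° = 0.45891687 rad
x = r_b·(cos φ + φ·sin φ) = 119.790697·(0.89653282 + 0.45891687·0.44297731) = 131.748514
y = r_b·(sin φ − φ·cos φ) = 119.790697·(0.44297731 − 0.45891687·0.89653282) = 3.778590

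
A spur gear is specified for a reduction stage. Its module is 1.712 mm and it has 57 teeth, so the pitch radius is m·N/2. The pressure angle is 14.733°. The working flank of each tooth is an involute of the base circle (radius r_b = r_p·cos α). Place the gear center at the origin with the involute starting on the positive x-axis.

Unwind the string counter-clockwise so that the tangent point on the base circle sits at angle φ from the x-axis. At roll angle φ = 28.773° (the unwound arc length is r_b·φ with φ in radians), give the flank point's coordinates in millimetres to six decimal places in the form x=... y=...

pitch radius r_p = m·N/2 = 1.712·57/2 = 48.792000
base radius r_b = r_p·cos α = 48.792000·cos 14.733° = 47.187789
roll angle φ = 28.773° = 0.50218359 rad
x = r_b·(cos φ + φ·sin φ) = 47.187789·(0.87653360 + 0.50218359·0.48134067) = 52.767981
y = r_b·(sin φ − φ·cos φ) = 47.187789·(0.48134067 − 0.50218359·0.87653360) = 1.942244

x=52.767981 y=1.942244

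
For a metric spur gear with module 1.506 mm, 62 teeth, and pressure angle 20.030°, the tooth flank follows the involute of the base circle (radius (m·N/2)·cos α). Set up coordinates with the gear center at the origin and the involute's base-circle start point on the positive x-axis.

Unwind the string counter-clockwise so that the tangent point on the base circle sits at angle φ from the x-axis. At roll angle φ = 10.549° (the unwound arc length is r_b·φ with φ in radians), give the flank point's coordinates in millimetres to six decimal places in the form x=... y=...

pitch radius r_p = m·N/2 = 1.506·62/2 = 46.686000
base radius r_b = r_p·cos α = 46.686000·cos 20.030° = 43.862123
roll angle φ = 10.549° = 0.18411478 rad
x = r_b·(cos φ + φ·sin φ) = 43.862123·(0.98309870 + 0.18411478·0.18307635) = 44.599259
y = r_b·(sin φ − φ·cos φ) = 43.862123·(0.18307635 − 0.18411478·0.98309870) = 0.090941

x=44.599259 y=0.090941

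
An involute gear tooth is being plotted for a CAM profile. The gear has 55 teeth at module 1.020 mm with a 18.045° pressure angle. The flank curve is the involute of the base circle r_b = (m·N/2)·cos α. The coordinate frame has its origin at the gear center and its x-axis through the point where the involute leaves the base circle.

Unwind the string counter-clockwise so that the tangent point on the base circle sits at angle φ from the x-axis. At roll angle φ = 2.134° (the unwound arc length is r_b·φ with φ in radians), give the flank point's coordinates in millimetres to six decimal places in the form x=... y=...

x=26.688812 y=0.000459

pitch radius r_p = m·N/2 = 1.020·55/2 = 28.050000
base radius r_b = r_p·cos α = 28.050000·cos 18.045° = 26.670319
roll angle φ = 2.134° = 0.03724533 rad
x = r_b·(cos φ + φ·sin φ) = 26.670319·(0.99930647 + 0.03724533·0.03723672) = 26.688812
y = r_b·(sin φ − φ·cos φ) = 26.670319·(0.03723672 − 0.03724533·0.99930647) = 0.000459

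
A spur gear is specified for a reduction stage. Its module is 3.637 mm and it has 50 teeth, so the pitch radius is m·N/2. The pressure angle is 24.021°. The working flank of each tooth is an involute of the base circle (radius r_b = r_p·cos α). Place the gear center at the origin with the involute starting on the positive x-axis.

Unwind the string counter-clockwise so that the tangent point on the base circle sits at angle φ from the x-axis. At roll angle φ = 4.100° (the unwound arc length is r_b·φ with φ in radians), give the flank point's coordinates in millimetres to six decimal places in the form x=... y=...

x=83.262923 y=0.010139

pitch radius r_p = m·N/2 = 3.637·50/2 = 90.925000
base radius r_b = r_p·cos α = 90.925000·cos 24.021° = 83.050560
roll angle φ = 4.100° = 0.07155850 rad
x = r_b·(cos φ + φ·sin φ) = 83.050560·(0.99744078 + 0.07155850·0.07149744) = 83.262923
y = r_b·(sin φ − φ·cos φ) = 83.050560·(0.07149744 − 0.07155850·0.99744078) = 0.010139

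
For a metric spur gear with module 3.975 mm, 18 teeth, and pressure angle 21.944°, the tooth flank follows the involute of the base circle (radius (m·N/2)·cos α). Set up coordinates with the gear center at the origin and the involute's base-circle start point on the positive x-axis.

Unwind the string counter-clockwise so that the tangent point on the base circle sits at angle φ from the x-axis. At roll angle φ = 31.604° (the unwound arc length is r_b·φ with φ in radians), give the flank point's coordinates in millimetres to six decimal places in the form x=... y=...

x=37.853623 y=1.800454

pitch radius r_p = m·N/2 = 3.975·18/2 = 35.775000
base radius r_b = r_p·cos α = 35.775000·cos 21.944° = 33.183085
roll angle φ = 31.604° = 0.55159386 rad
x = r_b·(cos φ + φ·sin φ) = 33.183085·(0.85169035 + 0.55159386·0.52404537) = 37.853623
y = r_b·(sin φ − φ·cos φ) = 33.183085·(0.52404537 − 0.55159386·0.85169035) = 1.800454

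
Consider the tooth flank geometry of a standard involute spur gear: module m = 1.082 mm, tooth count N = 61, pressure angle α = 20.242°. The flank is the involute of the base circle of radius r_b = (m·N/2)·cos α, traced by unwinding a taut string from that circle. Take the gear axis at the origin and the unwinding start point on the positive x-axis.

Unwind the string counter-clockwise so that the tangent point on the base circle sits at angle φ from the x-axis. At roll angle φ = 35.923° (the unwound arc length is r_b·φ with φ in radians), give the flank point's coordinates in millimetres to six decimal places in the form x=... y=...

x=36.463416 y=2.445122

pitch radius r_p = m·N/2 = 1.082·61/2 = 33.001000
base radius r_b = r_p·cos α = 33.001000·cos 20.242° = 30.962847
roll angle φ = 35.923° = 0.62697463 rad
x = r_b·(cos φ + φ·sin φ) = 30.962847·(0.80980619 + 0.62697463·0.58669748) = 36.463416
y = r_b·(sin φ − φ·cos φ) = 30.962847·(0.58669748 − 0.62697463·0.80980619) = 2.445122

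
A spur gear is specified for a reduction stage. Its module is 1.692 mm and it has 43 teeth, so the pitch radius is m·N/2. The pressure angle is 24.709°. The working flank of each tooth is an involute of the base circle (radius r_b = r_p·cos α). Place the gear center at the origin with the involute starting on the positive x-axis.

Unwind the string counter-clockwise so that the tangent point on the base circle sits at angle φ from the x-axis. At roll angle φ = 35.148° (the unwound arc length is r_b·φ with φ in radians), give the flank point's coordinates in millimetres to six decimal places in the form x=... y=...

pitch radius r_p = m·N/2 = 1.692·43/2 = 36.378000
base radius r_b = r_p·cos α = 36.378000·cos 24.709° = 33.047322
roll angle φ = 35.148° = 0.61344833 rad
x = r_b·(cos φ + φ·sin φ) = 33.047322·(0.81766772 + 0.61344833·0.57569046) = 38.692600
y = r_b·(sin φ − φ·cos φ) = 33.047322·(0.57569046 − 0.61344833·0.81766772) = 2.448594

x=38.692600 y=2.448594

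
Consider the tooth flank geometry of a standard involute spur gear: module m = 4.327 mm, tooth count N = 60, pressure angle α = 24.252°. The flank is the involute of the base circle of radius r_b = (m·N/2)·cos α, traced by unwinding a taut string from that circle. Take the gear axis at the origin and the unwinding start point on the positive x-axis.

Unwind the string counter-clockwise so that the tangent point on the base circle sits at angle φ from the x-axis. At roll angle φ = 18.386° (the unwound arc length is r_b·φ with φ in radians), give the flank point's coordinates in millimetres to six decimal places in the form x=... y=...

x=124.291705 y=1.290258

pitch radius r_p = m·N/2 = 4.327·60/2 = 129.810000
base radius r_b = r_p·cos α = 129.810000·cos 24.252° = 118.353970
roll angle φ = 18.386° = 0.32089624 rad
x = r_b·(cos φ + φ·sin φ) = 118.353970·(0.94895311 + 0.32089624·0.31541717) = 124.291705
y = r_b·(sin φ − φ·cos φ) = 118.353970·(0.31541717 − 0.32089624·0.94895311) = 1.290258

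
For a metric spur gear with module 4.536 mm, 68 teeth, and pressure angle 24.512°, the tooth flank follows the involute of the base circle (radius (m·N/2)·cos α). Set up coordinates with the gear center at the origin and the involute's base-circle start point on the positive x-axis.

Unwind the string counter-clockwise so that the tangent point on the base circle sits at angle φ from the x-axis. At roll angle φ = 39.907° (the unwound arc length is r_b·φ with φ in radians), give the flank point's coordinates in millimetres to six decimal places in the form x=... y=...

pitch radius r_p = m·N/2 = 4.536·68/2 = 154.224000
base radius r_b = r_p·cos α = 154.224000·cos 24.512° = 140.324469
roll angle φ = 39.907° = 0.69650854 rad
x = r_b·(cos φ + φ·sin φ) = 140.324469·(0.76708678 + 0.69650854·0.64154335) = 170.343691
y = r_b·(sin φ − φ·cos φ) = 140.324469·(0.64154335 − 0.69650854·0.76708678) = 15.051323

x=170.343691 y=15.051323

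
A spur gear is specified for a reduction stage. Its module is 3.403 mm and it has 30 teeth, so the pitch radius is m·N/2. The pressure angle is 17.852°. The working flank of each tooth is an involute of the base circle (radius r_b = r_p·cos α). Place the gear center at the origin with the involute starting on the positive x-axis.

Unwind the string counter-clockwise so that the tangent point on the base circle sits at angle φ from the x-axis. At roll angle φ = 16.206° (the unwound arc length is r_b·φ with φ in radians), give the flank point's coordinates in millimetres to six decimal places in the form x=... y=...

pitch radius r_p = m·N/2 = 3.403·30/2 = 51.045000
base radius r_b = r_p·cos α = 51.045000·cos 17.852° = 48.587263
roll angle φ = 16.206° = 0.28284806 rad
x = r_b·(cos φ + φ·sin φ) = 48.587263·(0.96026446 + 0.28284806·0.27909167) = 50.492127
y = r_b·(sin φ − φ·cos φ) = 48.587263·(0.27909167 − 0.28284806·0.96026446) = 0.363565

x=50.492127 y=0.363565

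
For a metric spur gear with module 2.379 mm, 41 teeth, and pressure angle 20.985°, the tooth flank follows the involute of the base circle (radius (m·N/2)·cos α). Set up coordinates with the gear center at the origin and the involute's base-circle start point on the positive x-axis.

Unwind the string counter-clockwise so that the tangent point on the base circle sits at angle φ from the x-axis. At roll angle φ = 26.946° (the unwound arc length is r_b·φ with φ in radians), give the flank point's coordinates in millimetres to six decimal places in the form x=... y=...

pitch radius r_p = m·N/2 = 2.379·41/2 = 48.769500
base radius r_b = r_p·cos α = 48.769500·cos 20.985° = 45.534825
roll angle φ = 26.946° = 0.47029642 rad
x = r_b·(cos φ + φ·sin φ) = 45.534825·(0.89143400 + 0.47029642·0.45315054) = 50.295449
y = r_b·(sin φ − φ·cos φ) = 45.534825·(0.45315054 − 0.47029642·0.89143400) = 1.544192

x=50.295449 y=1.544192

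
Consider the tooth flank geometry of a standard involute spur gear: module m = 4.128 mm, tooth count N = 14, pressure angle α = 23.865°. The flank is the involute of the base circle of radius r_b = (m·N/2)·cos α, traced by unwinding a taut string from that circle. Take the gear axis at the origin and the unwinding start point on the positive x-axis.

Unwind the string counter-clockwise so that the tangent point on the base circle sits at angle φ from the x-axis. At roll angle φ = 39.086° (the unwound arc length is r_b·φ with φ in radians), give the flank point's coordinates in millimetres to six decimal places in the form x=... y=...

x=31.877131 y=2.668392

pitch radius r_p = m·N/2 = 4.128·14/2 = 28.896000
base radius r_b = r_p·cos α = 28.896000·cos 23.865° = 26.425429
roll angle φ = 39.086° = 0.68217939 rad
x = r_b·(cos φ + φ·sin φ) = 26.425429·(0.77620049 + 0.68217939·0.63048616) = 31.877131
y = r_b·(sin φ − φ·cos φ) = 26.425429·(0.63048616 − 0.68217939·0.77620049) = 2.668392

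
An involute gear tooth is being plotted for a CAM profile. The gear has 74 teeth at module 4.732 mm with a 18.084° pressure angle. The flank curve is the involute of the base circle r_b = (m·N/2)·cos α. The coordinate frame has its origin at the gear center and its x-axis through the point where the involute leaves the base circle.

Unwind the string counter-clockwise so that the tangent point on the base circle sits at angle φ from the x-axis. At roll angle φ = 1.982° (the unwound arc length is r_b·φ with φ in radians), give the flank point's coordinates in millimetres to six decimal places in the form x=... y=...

x=166.534831 y=0.002296

pitch radius r_p = m·N/2 = 4.732·74/2 = 175.084000
base radius r_b = r_p·cos α = 175.084000·cos 18.084° = 166.435280
roll angle φ = 1.982° = 0.03459243 rad
x = r_b·(cos φ + φ·sin φ) = 166.435280·(0.99940174 + 0.03459243·0.03458553) = 166.534831
y = r_b·(sin φ − φ·cos φ) = 166.435280·(0.03458553 − 0.03459243·0.99940174) = 0.002296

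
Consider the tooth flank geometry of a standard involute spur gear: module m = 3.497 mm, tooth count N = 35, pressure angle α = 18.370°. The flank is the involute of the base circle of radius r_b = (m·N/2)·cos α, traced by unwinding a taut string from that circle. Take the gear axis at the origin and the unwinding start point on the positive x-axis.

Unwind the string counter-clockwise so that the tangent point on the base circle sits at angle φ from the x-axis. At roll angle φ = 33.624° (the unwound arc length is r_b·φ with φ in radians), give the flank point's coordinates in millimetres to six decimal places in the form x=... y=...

x=67.235187 y=3.779607

pitch radius r_p = m·N/2 = 3.497·35/2 = 61.197500
base radius r_b = r_p·cos α = 61.197500·cos 18.370° = 58.078946
roll angle φ = 33.624° = 0.58684951 rad
x = r_b·(cos φ + φ·sin φ) = 58.078946·(0.83268936 + 0.58684951·0.55374039) = 67.235187
y = r_b·(sin φ − φ·cos φ) = 58.078946·(0.55374039 − 0.58684951·0.83268936) = 3.779607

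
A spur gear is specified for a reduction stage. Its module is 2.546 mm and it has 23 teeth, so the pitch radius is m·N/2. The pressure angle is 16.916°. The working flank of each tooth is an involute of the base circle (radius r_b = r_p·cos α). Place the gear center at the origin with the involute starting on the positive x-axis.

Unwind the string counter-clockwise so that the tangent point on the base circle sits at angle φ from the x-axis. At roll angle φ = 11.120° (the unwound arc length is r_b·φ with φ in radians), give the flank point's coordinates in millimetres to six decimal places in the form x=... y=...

pitch radius r_p = m·N/2 = 2.546·23/2 = 29.279000
base radius r_b = r_p·cos α = 29.279000·cos 16.916° = 28.012167
roll angle φ = 11.120° = 0.19408061 rad
x = r_b·(cos φ + φ·sin φ) = 28.012167·(0.98122540 + 0.19408061·0.19286449) = 28.534780
y = r_b·(sin φ − φ·cos φ) = 28.012167·(0.19286449 − 0.19408061·0.98122540) = 0.068004

x=28.534780 y=0.068004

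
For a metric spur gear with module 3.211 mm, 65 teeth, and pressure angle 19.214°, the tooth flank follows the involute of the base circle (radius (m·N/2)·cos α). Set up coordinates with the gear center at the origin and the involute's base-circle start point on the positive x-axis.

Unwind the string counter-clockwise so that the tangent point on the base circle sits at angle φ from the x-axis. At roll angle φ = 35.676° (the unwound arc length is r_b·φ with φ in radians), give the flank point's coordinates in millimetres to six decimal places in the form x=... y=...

x=115.835550 y=7.626737

pitch radius r_p = m·N/2 = 3.211·65/2 = 104.357500
base radius r_b = r_p·cos α = 104.357500·cos 19.214° = 98.544368
roll angle φ = 35.676° = 0.62266366 rad
x = r_b·(cos φ + φ·sin φ) = 98.544368·(0.81232789 + 0.62266366·0.58320100) = 115.835550
y = r_b·(sin φ − φ·cos φ) = 98.544368·(0.58320100 − 0.62266366·0.81232789) = 7.626737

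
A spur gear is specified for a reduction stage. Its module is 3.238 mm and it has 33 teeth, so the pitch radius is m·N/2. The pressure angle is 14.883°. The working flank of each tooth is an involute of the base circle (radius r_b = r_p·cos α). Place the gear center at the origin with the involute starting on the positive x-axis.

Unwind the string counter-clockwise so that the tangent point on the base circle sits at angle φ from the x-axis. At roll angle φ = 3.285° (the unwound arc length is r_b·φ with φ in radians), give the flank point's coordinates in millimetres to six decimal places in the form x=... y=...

x=51.719445 y=0.003243

pitch radius r_p = m·N/2 = 3.238·33/2 = 53.427000
base radius r_b = r_p·cos α = 53.427000·cos 14.883° = 51.634649
roll angle φ = 3.285° = 0.05733407 rad
x = r_b·(cos φ + φ·sin φ) = 51.634649·(0.99835685 + 0.05733407·0.05730266) = 51.719445
y = r_b·(sin φ − φ·cos φ) = 51.634649·(0.05730266 − 0.05733407·0.99835685) = 0.003243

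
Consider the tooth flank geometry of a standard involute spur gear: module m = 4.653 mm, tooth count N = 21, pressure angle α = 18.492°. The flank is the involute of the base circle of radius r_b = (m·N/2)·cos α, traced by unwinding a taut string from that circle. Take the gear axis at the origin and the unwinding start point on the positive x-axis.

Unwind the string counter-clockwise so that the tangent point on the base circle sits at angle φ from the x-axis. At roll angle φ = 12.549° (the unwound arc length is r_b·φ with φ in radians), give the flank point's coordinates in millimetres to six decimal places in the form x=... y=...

pitch radius r_p = m·N/2 = 4.653·21/2 = 48.856500
base radius r_b = r_p·cos α = 48.856500·cos 18.492° = 46.333939
roll angle φ = 12.549° = 0.21902137 rad
x = r_b·(cos φ + φ·sin φ) = 46.333939·(0.97611055 + 0.21902137·0.21727447) = 47.431974
y = r_b·(sin φ − φ·cos φ) = 46.333939·(0.21727447 − 0.21902137·0.97611055) = 0.161493

x=47.431974 y=0.161493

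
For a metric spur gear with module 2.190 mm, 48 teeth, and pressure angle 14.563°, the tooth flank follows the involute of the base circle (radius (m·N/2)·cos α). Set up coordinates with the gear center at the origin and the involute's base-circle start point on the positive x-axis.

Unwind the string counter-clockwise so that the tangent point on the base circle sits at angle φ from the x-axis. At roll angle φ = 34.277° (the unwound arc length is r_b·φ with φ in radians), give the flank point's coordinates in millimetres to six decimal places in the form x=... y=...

pitch radius r_p = m·N/2 = 2.190·48/2 = 52.560000
base radius r_b = r_p·cos α = 52.560000·cos 14.563° = 50.871339
roll angle φ = 34.277° = 0.59824651 rad
x = r_b·(cos φ + φ·sin φ) = 50.871339·(0.82632444 + 0.59824651·0.56319439) = 59.176264
y = r_b·(sin φ − φ·cos φ) = 50.871339·(0.56319439 − 0.59824651·0.82632444) = 3.502424

x=59.176264 y=3.502424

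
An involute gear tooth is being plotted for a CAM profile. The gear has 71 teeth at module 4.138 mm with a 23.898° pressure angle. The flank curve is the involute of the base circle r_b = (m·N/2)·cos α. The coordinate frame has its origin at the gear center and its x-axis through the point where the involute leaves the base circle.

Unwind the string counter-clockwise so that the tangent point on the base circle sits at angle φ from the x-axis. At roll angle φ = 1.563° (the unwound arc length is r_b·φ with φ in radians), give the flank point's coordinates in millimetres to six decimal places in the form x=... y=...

pitch radius r_p = m·N/2 = 4.138·71/2 = 146.899000
base radius r_b = r_p·cos α = 146.899000·cos 23.898° = 134.305069
roll angle φ = 1.563° = 0.02727950 rad
x = r_b·(cos φ + φ·sin φ) = 134.305069·(0.99962794 + 0.02727950·0.02727611) = 134.355033
y = r_b·(sin φ − φ·cos φ) = 134.305069·(0.02727611 − 0.02727950·0.99962794) = 0.000909

x=134.355033 y=0.000909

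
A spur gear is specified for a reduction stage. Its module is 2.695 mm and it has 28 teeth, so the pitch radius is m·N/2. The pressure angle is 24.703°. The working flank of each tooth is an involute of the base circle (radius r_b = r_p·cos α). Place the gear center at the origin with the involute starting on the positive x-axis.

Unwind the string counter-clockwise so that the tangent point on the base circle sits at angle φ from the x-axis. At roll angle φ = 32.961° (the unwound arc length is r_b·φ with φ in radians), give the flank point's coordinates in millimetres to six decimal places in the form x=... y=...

x=39.488399 y=2.104146

pitch radius r_p = m·N/2 = 2.695·28/2 = 37.730000
base radius r_b = r_p·cos α = 37.730000·cos 24.703° = 34.277188
roll angle φ = 32.961° = 0.57527797 rad
x = r_b·(cos φ + φ·sin φ) = 34.277188·(0.83904110 + 0.57527797·0.54406804) = 39.488399
y = r_b·(sin φ − φ·cos φ) = 34.277188·(0.54406804 − 0.57527797·0.83904110) = 2.104146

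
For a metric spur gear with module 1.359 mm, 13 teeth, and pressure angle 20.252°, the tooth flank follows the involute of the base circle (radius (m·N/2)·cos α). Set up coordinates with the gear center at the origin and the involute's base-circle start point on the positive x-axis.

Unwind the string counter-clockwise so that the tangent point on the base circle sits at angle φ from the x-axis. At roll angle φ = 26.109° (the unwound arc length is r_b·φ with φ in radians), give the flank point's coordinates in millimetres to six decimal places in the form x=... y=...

pitch radius r_p = m·N/2 = 1.359·13/2 = 8.833500
base radius r_b = r_p·cos α = 8.833500·cos 20.252° = 8.287406
roll angle φ = 26.109° = 0.45568801 rad
x = r_b·(cos φ + φ·sin φ) = 8.287406·(0.89795846 + 0.45568801·0.44008023) = 9.103697
y = r_b·(sin φ − φ·cos φ) = 8.287406·(0.44008023 − 0.45568801·0.89795846) = 0.256009

x=9.103697 y=0.256009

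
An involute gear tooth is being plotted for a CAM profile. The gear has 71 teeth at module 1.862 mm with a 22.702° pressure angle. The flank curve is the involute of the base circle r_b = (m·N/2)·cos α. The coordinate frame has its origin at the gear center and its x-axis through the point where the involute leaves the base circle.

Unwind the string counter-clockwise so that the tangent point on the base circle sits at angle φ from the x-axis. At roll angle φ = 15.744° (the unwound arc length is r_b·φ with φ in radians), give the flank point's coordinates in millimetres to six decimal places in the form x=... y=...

pitch radius r_p = m·N/2 = 1.862·71/2 = 66.101000
base radius r_b = r_p·cos α = 66.101000·cos 22.702° = 60.979800
roll angle φ = 15.744° = 0.27478464 rad
x = r_b·(cos φ + φ·sin φ) = 60.979800·(0.96248366 + 0.27478464·0.27133966) = 63.238713
y = r_b·(sin φ − φ·cos φ) = 60.979800·(0.27133966 − 0.27478464·0.96248366) = 0.418562

x=63.238713 y=0.418562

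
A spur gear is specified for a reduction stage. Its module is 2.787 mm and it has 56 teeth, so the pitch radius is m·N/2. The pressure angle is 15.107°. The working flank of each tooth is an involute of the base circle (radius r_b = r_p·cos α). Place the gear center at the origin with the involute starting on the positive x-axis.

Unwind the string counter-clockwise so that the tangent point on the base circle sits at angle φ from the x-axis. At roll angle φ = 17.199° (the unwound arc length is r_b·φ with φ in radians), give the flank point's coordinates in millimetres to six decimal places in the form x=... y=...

x=78.657369 y=0.673167

pitch radius r_p = m·N/2 = 2.787·56/2 = 78.036000
base radius r_b = r_p·cos α = 78.036000·cos 15.107° = 75.339138
roll angle φ = 17.199° = 0.30017918 rad
x = r_b·(cos φ + φ·sin φ) = 75.339138·(0.95528352 + 0.30017918·0.29569138) = 78.657369
y = r_b·(sin φ − φ·cos φ) = 75.339138·(0.29569138 − 0.30017918·0.95528352) = 0.673167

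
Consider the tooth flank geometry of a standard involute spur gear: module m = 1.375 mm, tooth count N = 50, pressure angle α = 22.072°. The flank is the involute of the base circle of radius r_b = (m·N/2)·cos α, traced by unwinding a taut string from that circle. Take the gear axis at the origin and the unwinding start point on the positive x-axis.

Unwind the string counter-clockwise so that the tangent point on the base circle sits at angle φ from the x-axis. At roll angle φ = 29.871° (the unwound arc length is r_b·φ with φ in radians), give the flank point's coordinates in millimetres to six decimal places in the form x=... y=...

x=35.895217 y=1.464190

pitch radius r_p = m·N/2 = 1.375·50/2 = 34.375000
base radius r_b = r_p·cos α = 34.375000·cos 22.072° = 31.855738
roll angle φ = 29.871° = 0.52134730 rad
x = r_b·(cos φ + φ·sin φ) = 31.855738·(0.86714895 + 0.52134730·0.49804890) = 35.895217
y = r_b·(sin φ − φ·cos φ) = 31.855738·(0.49804890 − 0.52134730·0.86714895) = 1.464190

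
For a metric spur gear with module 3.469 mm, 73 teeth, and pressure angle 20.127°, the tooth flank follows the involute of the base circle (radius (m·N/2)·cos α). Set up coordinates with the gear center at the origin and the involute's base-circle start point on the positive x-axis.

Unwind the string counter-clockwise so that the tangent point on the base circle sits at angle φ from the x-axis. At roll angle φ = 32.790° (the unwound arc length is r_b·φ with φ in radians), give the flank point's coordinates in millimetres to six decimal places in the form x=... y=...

pitch radius r_p = m·N/2 = 3.469·73/2 = 126.618500
base radius r_b = r_p·cos α = 126.618500·cos 20.127° = 118.886187
roll angle φ = 32.790° = 0.57229346 rad
x = r_b·(cos φ + φ·sin φ) = 118.886187·(0.84066114 + 0.57229346·0.54156150) = 136.789643
y = r_b·(sin φ − φ·cos φ) = 118.886187·(0.54156150 − 0.57229346·0.84066114) = 7.187457

x=136.789643 y=7.187457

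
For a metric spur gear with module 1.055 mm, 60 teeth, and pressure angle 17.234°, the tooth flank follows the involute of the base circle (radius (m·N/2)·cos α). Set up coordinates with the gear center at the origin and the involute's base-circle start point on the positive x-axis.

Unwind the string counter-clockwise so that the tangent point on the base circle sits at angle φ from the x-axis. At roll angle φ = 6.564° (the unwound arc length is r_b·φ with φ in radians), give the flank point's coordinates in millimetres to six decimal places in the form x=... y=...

pitch radius r_p = m·N/2 = 1.055·60/2 = 31.650000
base radius r_b = r_p·cos α = 31.650000·cos 17.234° = 30.229001
roll angle φ = 6.564° = 0.11456341 rad
x = r_b·(cos φ + φ·sin φ) = 30.229001·(0.99344479 + 0.11456341·0.11431297) = 30.426725
y = r_b·(sin φ − φ·cos φ) = 30.229001·(0.11431297 − 0.11456341·0.99344479) = 0.015131

x=30.426725 y=0.015131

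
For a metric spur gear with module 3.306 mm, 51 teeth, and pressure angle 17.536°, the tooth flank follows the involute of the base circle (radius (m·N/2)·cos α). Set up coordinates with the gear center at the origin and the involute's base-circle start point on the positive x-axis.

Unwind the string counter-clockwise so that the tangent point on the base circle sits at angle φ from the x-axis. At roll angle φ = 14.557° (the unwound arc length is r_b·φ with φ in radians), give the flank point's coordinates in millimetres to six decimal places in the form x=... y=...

x=82.937985 y=0.436613

pitch radius r_p = m·N/2 = 3.306·51/2 = 84.303000
base radius r_b = r_p·cos α = 84.303000·cos 17.536° = 80.385256
roll angle φ = 14.557° = 0.25406758 rad
x = r_b·(cos φ + φ·sin φ) = 80.385256·(0.96789807 + 0.25406758·0.25134303) = 82.937985
y = r_b·(sin φ − φ·cos φ) = 80.385256·(0.25134303 − 0.25406758·0.96789807) = 0.436613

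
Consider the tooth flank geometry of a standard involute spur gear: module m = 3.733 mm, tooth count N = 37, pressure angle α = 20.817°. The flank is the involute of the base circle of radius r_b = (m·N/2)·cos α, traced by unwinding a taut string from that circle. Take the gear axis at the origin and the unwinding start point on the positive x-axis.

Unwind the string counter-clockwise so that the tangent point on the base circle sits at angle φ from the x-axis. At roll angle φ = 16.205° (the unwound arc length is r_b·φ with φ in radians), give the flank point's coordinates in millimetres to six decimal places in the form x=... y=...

x=67.082714 y=0.482938

pitch radius r_p = m·N/2 = 3.733·37/2 = 69.060500
base radius r_b = r_p·cos α = 69.060500·cos 20.817° = 64.552249
roll angle φ = 16.205° = 0.28283061 rad
x = r_b·(cos φ + φ·sin φ) = 64.552249·(0.96026934 + 0.28283061·0.27907491) = 67.082714
y = r_b·(sin φ − φ·cos φ) = 64.552249·(0.27907491 − 0.28283061·0.96026934) = 0.482938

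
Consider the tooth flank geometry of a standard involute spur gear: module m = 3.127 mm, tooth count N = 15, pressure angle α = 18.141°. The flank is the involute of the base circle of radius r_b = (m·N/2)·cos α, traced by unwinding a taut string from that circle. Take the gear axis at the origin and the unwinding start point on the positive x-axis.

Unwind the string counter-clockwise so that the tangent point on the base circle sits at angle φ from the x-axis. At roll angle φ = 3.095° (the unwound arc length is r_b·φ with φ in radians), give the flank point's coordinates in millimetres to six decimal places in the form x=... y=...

x=22.319243 y=0.001171

pitch radius r_p = m·N/2 = 3.127·15/2 = 23.452500
base radius r_b = r_p·cos α = 23.452500·cos 18.141° = 22.286751
roll angle φ = 3.095° = 0.05401794 rad
x = r_b·(cos φ + φ·sin φ) = 22.286751·(0.99854139 + 0.05401794·0.05399167) = 22.319243
y = r_b·(sin φ − φ·cos φ) = 22.286751·(0.05399167 − 0.05401794·0.99854139) = 0.001171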